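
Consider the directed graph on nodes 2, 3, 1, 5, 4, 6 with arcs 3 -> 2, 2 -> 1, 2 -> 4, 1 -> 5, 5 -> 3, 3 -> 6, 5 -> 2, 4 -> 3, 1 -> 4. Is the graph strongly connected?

No

There is no directed path from 6 to 4, so the graph is not strongly connected.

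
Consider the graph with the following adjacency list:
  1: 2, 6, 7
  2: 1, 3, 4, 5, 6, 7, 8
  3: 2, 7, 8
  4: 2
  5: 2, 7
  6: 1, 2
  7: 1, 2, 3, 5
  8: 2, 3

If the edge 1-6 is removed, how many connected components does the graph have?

1

1 and 6 are still connected via 1-2-6, so the component count stays at 1.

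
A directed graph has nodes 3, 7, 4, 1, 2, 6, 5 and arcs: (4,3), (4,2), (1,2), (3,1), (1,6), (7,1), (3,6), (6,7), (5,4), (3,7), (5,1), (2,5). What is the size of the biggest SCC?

{1, 2, 3, 4, 5, 6, 7} are all mutually reachable — one SCC of size 7.
The largest has 7 vertices.

7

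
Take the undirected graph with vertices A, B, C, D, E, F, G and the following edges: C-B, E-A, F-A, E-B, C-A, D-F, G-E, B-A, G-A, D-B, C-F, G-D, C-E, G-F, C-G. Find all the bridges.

none

The edges on the cycle C-G-D-F-A-C are not bridges since each lies on that cycle.
Every edge lies on some cycle, so there are no bridges.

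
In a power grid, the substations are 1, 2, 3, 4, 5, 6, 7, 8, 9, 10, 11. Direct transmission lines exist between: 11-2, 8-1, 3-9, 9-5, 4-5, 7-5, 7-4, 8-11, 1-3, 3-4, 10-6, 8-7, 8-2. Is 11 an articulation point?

Deleting 11 leaves 2 components (was 2), so 11 is not a cut vertex.

No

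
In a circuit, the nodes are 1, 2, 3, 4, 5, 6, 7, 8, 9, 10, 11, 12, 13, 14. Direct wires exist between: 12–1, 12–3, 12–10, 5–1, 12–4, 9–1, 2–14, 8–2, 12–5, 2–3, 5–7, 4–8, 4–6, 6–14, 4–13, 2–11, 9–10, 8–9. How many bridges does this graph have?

3

The edges on the cycle 12-4-8-9-10-12 are not bridges since each lies on that cycle.
But removing 13–4 disconnects 13 from 4; removing 11–2 disconnects 11 from 2; removing 7–5 disconnects 7 from 5 — these are bridges.
That makes 3 bridges.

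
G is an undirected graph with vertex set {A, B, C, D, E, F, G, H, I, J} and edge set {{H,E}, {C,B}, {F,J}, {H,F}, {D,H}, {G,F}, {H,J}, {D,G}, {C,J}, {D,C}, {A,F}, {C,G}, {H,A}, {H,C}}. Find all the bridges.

The edges on the cycle D-H-C-G-D are not bridges since each lies on that cycle.
But removing E—H disconnects E from H; removing C—B disconnects C from B — these are bridges.

B-C, E-H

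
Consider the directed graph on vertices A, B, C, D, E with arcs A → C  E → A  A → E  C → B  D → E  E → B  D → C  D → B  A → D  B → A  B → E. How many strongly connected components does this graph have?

1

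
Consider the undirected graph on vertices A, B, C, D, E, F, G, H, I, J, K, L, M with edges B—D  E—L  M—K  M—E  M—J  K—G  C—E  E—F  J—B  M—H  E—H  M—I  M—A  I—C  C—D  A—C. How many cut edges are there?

The edges on the cycle M-J-B-D-C-I-M are not bridges since each lies on that cycle.
But removing K—G disconnects K from G; removing E—F disconnects E from F; removing K—M disconnects K from M; removing E—L disconnects E from L — these are bridges.
That makes 4 bridges.

4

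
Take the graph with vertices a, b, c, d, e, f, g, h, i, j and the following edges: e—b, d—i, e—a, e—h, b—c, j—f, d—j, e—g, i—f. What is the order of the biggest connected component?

6

Starting from d we can reach d, f, i, j. That is one component of size 4.
Starting from a we can reach a, b, c, e, g, h. That is one component of size 6.
The largest has 6 vertices.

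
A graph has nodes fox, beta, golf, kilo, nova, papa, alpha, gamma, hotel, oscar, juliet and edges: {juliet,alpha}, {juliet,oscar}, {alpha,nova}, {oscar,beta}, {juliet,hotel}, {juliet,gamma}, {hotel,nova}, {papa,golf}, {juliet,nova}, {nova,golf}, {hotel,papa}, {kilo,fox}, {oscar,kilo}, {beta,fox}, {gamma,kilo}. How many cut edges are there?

The edges on the cycle oscar-beta-fox-kilo-oscar are not bridges since each lies on that cycle.
Every edge lies on some cycle, so there are no bridges.

0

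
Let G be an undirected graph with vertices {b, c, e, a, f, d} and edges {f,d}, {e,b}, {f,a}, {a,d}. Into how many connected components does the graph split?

c is isolated — a component by itself.
Starting from b we can reach b, e. That is one component of size 2.
Starting from a we can reach a, d, f. That is one component of size 3.
Total: 3 components.

3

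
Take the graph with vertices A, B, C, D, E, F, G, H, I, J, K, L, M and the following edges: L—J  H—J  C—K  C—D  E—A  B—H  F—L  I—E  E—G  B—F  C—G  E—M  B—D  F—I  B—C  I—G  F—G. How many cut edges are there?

The edges on the cycle B-C-G-F-B are not bridges since each lies on that cycle.
But removing M—E disconnects M from E; removing A—E disconnects A from E; removing C—K disconnects C from K — these are bridges.
That makes 3 bridges.

3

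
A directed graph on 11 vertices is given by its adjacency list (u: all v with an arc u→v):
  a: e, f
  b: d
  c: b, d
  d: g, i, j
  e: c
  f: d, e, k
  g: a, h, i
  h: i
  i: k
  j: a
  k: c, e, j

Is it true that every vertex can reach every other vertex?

Yes

From b we can reach every vertex (a, b, c, d, e, f, g, h, i, j, k), and every vertex can reach b (a, b, c, d, e, f, g, h, i, j, k). So the whole graph is one strongly connected component.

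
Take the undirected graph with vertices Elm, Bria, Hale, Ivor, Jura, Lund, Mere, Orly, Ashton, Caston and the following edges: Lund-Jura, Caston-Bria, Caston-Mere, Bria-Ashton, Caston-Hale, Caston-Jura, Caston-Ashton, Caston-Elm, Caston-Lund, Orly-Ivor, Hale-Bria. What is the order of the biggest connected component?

8

Starting from Ivor we can reach Ivor, Orly. That is one component of size 2.
Starting from Elm we can reach Elm, Bria, Hale, Jura, Lund, Mere, Ashton, Caston. That is one component of size 8.
The largest has 8 vertices.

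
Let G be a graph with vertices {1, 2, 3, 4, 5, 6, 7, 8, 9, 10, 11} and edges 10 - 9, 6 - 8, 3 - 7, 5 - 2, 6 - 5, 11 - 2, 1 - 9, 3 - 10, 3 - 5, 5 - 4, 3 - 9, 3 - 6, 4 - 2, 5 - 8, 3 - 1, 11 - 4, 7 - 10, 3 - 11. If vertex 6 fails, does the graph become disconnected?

No

Deleting 6 leaves 1 component (was 1) (its neighbors 3, 5, 8 remain connected to each other), so 6 is not a cut vertex.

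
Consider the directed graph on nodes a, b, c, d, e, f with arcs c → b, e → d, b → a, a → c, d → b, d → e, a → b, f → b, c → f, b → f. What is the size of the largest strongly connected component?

{a, b, c, f} are all mutually reachable — one SCC of size 4.
{d, e} are all mutually reachable — one SCC of size 2.
The largest has 4 vertices.

4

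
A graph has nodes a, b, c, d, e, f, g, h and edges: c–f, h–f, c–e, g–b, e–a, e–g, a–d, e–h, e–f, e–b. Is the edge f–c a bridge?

After removing f–c, the path f-e-c still connects them, so the edge is not a bridge.

No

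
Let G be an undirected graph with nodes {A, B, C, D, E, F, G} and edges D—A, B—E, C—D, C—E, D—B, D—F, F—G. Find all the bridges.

A-D, D-F, F-G

The edges on the cycle C-D-B-E-C are not bridges since each lies on that cycle.
But removing D—F disconnects D from F; removing D—A disconnects D from A; removing F—G disconnects F from G — these are bridges.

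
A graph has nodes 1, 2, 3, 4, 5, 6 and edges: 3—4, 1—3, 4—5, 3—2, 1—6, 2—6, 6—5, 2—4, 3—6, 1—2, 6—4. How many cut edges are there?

The edges on the cycle 1-3-2-6-1 are not bridges since each lies on that cycle.
Every edge lies on some cycle, so there are no bridges.

0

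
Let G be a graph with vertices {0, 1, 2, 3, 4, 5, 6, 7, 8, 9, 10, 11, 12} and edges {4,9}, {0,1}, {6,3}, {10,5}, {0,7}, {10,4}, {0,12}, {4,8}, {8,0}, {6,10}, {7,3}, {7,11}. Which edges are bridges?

0-1, 0-12, 10-5, 11-7, 4-9

The edges on the cycle 6-10-4-8-0-7-3-6 are not bridges since each lies on that cycle.
But removing 10 - 5 disconnects 10 from 5; removing 1 - 0 disconnects 1 from 0; removing 11 - 7 disconnects 11 from 7; removing 9 - 4 disconnects 9 from 4 — these are bridges.
In total 5 edges are bridges.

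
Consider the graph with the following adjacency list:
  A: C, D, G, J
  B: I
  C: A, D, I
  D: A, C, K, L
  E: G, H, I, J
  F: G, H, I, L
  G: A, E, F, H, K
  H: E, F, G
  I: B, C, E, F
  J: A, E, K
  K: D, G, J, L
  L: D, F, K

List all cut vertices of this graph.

I

Removing I increases the component count from 1 to 2, so I is a cut vertex.
By contrast removing K leaves 1 component; it is not a cut vertex. No other vertex is a cut vertex either.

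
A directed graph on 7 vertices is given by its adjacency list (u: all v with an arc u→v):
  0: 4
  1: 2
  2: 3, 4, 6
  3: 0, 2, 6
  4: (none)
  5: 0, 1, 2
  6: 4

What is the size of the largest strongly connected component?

{2, 3} are all mutually reachable — one SCC of size 2.
{1} is an SCC by itself.
{0} is an SCC by itself.
{4} is an SCC by itself.
{5} is an SCC by itself.
(and 1 more singleton SCC)
The largest has 2 vertices.

2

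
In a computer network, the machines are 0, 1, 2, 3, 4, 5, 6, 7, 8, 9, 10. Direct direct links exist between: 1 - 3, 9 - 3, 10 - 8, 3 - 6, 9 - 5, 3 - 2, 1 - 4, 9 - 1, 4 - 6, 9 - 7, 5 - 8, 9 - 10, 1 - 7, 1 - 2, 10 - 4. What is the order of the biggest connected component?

10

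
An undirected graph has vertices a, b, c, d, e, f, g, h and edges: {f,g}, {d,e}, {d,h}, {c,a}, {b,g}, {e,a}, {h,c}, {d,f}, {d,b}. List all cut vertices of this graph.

Removing d increases the component count from 1 to 2, so d is a cut vertex.
By contrast removing e leaves 1 component; it is not a cut vertex. No other vertex is a cut vertex either.

d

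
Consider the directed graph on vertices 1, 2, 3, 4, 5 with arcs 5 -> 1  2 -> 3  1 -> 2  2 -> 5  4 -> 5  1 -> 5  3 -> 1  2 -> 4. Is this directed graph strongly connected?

From 3 we can reach every vertex (1, 2, 3, 4, 5), and every vertex can reach 3 (1, 2, 3, 4, 5). So the whole graph is one strongly connected component.

Yes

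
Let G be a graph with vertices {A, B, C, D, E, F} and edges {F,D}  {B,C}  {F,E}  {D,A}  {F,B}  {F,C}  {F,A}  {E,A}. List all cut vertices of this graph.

Removing F increases the component count from 1 to 2, so F is a cut vertex.
By contrast removing C leaves 1 component; it is not a cut vertex. No other vertex is a cut vertex either.

F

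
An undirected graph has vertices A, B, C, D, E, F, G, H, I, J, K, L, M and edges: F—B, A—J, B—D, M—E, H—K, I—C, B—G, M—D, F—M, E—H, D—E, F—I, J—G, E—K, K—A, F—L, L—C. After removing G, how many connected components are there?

With G gone, the remaining components are: {A, B, C, D, E, F, H, I, J, K, L, M}.
That is 1 component.

1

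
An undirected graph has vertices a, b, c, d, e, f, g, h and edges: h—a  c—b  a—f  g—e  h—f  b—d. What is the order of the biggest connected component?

3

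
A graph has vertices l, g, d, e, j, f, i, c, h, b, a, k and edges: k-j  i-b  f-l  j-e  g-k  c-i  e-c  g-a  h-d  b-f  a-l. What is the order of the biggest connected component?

10

Starting from d we can reach d, h. That is one component of size 2.
Starting from a we can reach a, b, c, e, f, g, i, j, k, l. That is one component of size 10.
The largest has 10 vertices.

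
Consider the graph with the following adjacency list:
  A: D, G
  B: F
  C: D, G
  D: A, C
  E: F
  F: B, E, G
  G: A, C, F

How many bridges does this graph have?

3

The edges on the cycle G-C-D-A-G are not bridges since each lies on that cycle.
But removing E-F disconnects E from F; removing G-F disconnects G from F; removing B-F disconnects B from F — these are bridges.
That makes 3 bridges.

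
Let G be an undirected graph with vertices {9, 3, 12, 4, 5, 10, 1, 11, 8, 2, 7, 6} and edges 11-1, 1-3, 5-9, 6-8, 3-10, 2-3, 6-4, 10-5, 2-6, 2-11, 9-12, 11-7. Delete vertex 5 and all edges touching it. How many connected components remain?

With 5 gone, the remaining components are: {9, 12}; {1, 2, 3, 4, 6, 7, 8, 10, 11}.
That is 2 components.

2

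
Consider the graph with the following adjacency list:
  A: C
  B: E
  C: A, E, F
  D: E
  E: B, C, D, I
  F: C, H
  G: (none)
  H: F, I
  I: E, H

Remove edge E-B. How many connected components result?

Before removal there are 2 components.
E-B is a bridge — removing it separates E's side from B's side.
After removal: 3 components.

3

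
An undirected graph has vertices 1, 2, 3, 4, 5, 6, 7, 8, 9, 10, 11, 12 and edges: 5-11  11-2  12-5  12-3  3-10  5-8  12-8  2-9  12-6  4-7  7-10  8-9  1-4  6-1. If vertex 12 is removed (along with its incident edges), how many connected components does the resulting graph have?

With 12 gone, the remaining components are: {2, 5, 8, 9, 11}; {1, 3, 4, 6, 7, 10}.
That is 2 components.

2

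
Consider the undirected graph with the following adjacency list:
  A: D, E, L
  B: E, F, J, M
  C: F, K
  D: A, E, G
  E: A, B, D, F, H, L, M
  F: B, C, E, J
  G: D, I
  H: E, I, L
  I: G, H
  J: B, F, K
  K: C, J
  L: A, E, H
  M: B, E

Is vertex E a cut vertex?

Yes

Deleting E raises the number of components from 1 to 2, so E is a cut vertex.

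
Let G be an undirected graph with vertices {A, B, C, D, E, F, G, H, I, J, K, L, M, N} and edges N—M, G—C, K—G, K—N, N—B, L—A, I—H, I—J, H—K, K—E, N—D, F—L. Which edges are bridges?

A-L, B-N, C-G, D-N, E-K, F-L, G-K, H-I, H-K, I-J, K-N, M-N

removing G—K disconnects G from K; removing B—N disconnects B from N; removing K—N disconnects K from N; removing D—N disconnects D from N — these are bridges.
In total 12 edges are bridges.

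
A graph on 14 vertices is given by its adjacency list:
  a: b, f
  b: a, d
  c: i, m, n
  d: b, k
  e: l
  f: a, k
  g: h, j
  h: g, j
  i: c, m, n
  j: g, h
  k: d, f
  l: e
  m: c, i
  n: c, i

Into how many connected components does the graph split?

Starting from e we can reach e, l. That is one component of size 2.
Starting from g we can reach g, h, j. That is one component of size 3.
Starting from c we can reach c, i, m, n. That is one component of size 4.
Starting from a we can reach a, b, d, f, k. That is one component of size 5.
Total: 4 components.

4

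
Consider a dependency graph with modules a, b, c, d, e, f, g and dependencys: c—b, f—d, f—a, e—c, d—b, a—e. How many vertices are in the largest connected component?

g is isolated — a component by itself.
Starting from a we can reach a, b, c, d, e, f. That is one component of size 6.
The largest has 6 vertices.

6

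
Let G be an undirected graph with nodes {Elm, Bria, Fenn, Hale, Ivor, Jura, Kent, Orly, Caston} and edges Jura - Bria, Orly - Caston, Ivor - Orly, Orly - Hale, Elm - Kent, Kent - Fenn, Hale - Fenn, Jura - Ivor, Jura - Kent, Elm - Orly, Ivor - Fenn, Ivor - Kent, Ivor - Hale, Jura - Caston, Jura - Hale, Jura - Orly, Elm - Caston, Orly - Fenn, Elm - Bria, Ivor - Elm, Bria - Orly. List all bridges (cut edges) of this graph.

none

The edges on the cycle Jura-Ivor-Elm-Bria-Jura are not bridges since each lies on that cycle.
Every edge lies on some cycle, so there are no bridges.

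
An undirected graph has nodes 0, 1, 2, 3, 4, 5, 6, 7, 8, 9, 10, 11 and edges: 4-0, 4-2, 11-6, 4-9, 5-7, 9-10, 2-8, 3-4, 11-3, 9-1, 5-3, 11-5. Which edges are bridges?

0-4, 1-9, 10-9, 11-6, 2-4, 2-8, 3-4, 4-9, 5-7

The edges on the cycle 11-5-3-11 are not bridges since each lies on that cycle.
But removing 4-9 disconnects 4 from 9; removing 5-7 disconnects 5 from 7; removing 11-6 disconnects 11 from 6; removing 4-2 disconnects 4 from 2 — these are bridges.
In total 9 edges are bridges.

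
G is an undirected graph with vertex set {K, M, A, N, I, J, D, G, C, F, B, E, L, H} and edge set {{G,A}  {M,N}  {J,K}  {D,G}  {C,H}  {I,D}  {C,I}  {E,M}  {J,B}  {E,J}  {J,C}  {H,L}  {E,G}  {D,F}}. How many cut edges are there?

8

The edges on the cycle E-J-C-I-D-G-E are not bridges since each lies on that cycle.
But removing J-K disconnects J from K; removing E-M disconnects E from M; removing H-L disconnects H from L; removing J-B disconnects J from B — these are bridges.
In total 8 edges are bridges.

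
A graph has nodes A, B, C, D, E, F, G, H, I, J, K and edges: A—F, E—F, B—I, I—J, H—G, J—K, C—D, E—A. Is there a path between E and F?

From E we can reach A, E, F, which includes F.

Yes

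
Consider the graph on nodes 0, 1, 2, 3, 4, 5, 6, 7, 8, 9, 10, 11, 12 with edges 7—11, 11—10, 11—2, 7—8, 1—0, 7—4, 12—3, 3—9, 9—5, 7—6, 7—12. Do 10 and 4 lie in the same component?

From 10 we can reach 2, 3, 4, 5, 6, 7, 8, 9, 10, 11, 12, which includes 4.

Yes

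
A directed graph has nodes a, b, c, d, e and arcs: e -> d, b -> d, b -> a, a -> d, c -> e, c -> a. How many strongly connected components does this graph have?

5

{c} is an SCC by itself.
{b} is an SCC by itself.
{e} is an SCC by itself.
{a} is an SCC by itself.
{d} is an SCC by itself.
That gives 5 strongly connected components.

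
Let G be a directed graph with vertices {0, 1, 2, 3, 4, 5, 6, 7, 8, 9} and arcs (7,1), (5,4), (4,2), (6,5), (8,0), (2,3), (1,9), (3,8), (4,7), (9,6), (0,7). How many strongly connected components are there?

{0, 1, 2, 3, 4, 5, 6, 7, 8, 9} are all mutually reachable — one SCC of size 10.
That gives 1 strongly connected component.

1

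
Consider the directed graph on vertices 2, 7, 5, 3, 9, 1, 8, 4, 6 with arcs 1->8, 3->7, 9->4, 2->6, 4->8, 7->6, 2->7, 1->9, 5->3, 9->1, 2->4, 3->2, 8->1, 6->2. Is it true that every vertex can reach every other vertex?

No

There is no directed path from 3 to 5, so the graph is not strongly connected.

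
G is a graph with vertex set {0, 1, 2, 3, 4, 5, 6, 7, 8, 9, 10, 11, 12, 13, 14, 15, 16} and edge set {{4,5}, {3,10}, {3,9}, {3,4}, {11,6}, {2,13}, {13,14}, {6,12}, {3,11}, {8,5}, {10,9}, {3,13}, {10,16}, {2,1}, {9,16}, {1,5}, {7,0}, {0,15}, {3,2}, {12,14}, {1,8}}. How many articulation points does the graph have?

2

Removing 0 increases the component count from 2 to 3, so 0 is a cut vertex.
Removing 3 increases the component count from 2 to 3, so 3 is a cut vertex.
By contrast removing 8 leaves 2 components; it is not a cut vertex. No other vertex is a cut vertex either.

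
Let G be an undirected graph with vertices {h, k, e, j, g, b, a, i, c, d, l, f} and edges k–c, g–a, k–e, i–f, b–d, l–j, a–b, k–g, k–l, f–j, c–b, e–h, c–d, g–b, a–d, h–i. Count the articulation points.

1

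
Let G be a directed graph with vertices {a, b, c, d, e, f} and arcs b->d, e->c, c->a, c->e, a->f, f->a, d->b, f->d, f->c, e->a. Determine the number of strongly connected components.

{a, c, e, f} are all mutually reachable — one SCC of size 4.
{b, d} are all mutually reachable — one SCC of size 2.
That gives 2 strongly connected components.

2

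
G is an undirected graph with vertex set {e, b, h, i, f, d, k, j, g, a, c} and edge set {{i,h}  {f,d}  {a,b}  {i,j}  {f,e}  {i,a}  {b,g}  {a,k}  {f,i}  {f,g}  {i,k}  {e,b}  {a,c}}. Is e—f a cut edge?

After removing e—f, the path e-b-g-f still connects them, so the edge is not a bridge.

No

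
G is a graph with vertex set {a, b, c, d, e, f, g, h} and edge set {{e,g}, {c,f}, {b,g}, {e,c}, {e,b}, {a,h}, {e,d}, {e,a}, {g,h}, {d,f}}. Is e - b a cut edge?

No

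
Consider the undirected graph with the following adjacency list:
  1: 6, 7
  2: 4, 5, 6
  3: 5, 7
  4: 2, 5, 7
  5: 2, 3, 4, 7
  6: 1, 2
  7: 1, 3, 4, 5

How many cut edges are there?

0

The edges on the cycle 7-4-5-3-7 are not bridges since each lies on that cycle.
Every edge lies on some cycle, so there are no bridges.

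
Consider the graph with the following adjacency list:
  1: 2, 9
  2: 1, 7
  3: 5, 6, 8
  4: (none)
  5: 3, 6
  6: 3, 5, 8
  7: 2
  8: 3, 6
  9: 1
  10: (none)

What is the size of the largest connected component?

4 is isolated — a component by itself.
10 is isolated — a component by itself.
Starting from 3 we can reach 3, 5, 6, 8. That is one component of size 4.
Starting from 1 we can reach 1, 2, 7, 9. That is one component of size 4.
The largest has 4 vertices.

4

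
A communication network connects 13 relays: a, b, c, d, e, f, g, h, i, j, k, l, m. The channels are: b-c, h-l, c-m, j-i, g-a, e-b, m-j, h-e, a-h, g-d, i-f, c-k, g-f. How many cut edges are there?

The edges on the cycle g-a-h-e-b-c-m-j-i-f-g are not bridges since each lies on that cycle.
But removing h-l disconnects h from l; removing k-c disconnects k from c; removing g-d disconnects g from d — these are bridges.
That makes 3 bridges.

3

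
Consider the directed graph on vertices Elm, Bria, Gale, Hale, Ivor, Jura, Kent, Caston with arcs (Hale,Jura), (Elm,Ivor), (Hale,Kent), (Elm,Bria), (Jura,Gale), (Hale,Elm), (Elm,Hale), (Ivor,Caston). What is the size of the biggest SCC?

2

{Elm, Hale} are all mutually reachable — one SCC of size 2.
{Kent} is an SCC by itself.
{Jura} is an SCC by itself.
{Caston} is an SCC by itself.
{Ivor} is an SCC by itself.
(and 2 more singleton SCCs)
The largest has 2 vertices.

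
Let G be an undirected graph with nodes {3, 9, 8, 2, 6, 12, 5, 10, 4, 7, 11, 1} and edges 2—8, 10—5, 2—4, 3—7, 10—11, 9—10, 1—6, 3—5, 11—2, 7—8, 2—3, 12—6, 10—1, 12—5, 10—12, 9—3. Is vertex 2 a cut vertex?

Yes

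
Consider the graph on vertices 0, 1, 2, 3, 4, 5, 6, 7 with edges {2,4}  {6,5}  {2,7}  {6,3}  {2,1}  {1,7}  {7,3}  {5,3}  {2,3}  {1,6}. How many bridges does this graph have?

The edges on the cycle 2-1-6-5-3-2 are not bridges since each lies on that cycle.
But removing 4–2 disconnects 4 from 2 — this is a bridge.

1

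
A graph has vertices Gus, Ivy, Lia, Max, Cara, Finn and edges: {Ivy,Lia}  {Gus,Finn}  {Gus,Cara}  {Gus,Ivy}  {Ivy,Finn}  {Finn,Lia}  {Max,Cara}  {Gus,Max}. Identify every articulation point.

Removing Gus increases the component count from 1 to 2, so Gus is a cut vertex.
By contrast removing Finn leaves 1 component; it is not a cut vertex. No other vertex is a cut vertex either.

Gus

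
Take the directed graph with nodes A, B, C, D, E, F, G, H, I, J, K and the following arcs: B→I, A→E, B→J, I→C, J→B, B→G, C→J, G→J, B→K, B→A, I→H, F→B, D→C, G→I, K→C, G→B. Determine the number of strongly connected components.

{B, C, G, I, J, K} are all mutually reachable — one SCC of size 6.
{E} is an SCC by itself.
{F} is an SCC by itself.
{D} is an SCC by itself.
{A} is an SCC by itself.
(and 1 more singleton SCC)
That gives 6 strongly connected components.

6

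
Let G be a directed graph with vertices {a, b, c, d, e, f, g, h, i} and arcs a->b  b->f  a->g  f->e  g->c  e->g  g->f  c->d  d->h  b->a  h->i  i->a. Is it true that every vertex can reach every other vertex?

Yes

From i we can reach every vertex (a, b, c, d, e, f, g, h, i), and every vertex can reach i (a, b, c, d, e, f, g, h, i). So the whole graph is one strongly connected component.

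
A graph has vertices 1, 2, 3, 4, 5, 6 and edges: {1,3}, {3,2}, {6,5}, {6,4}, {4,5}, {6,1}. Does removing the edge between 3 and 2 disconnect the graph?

Yes

Removing 3-2 leaves no path between 3 and 2: the component count goes from 1 to 2. So it is a bridge.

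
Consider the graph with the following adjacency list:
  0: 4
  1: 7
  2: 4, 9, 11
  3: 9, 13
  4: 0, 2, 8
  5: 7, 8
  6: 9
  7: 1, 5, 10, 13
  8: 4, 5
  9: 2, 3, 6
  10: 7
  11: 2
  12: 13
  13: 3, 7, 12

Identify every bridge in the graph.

The edges on the cycle 5-8-4-2-9-3-13-7-5 are not bridges since each lies on that cycle.
But removing 6-9 disconnects 6 from 9; removing 11-2 disconnects 11 from 2; removing 10-7 disconnects 10 from 7; removing 4-0 disconnects 4 from 0 — these are bridges.
In total 6 edges are bridges.

0-4, 1-7, 10-7, 11-2, 12-13, 6-9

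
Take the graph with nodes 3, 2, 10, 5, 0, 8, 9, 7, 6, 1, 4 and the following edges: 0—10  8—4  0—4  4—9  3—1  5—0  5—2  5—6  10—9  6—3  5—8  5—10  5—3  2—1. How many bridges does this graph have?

0

The edges on the cycle 5-8-4-9-10-5 are not bridges since each lies on that cycle.
Every edge lies on some cycle, so there are no bridges.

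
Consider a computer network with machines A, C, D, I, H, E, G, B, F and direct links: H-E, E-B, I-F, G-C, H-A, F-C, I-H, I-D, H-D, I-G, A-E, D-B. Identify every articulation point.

I

Removing I increases the component count from 1 to 2, so I is a cut vertex.
By contrast removing B leaves 1 component; it is not a cut vertex. No other vertex is a cut vertex either.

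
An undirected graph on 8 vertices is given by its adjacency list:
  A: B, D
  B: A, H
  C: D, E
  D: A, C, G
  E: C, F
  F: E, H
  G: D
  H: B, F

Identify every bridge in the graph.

D-G

The edges on the cycle B-H-F-E-C-D-A-B are not bridges since each lies on that cycle.
But removing D-G disconnects D from G — this is a bridge.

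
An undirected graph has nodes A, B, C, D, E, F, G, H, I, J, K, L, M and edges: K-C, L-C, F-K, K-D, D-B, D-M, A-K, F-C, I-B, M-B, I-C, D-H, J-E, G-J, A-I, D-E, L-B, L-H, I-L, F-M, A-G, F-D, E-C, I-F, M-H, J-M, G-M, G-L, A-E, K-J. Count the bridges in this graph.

0

The edges on the cycle A-G-L-I-A are not bridges since each lies on that cycle.
Every edge lies on some cycle, so there are no bridges.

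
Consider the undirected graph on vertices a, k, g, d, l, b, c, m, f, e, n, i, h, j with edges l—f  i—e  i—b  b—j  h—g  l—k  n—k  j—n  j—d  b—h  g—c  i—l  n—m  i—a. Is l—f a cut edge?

Yes

Removing l—f leaves no path between l and f: the component count goes from 1 to 2. So it is a bridge.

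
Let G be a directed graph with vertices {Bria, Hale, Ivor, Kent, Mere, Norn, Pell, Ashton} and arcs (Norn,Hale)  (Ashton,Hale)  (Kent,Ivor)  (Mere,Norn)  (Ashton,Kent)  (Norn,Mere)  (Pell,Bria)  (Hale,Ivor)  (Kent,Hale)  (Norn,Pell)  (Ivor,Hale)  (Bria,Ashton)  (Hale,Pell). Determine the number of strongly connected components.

2

{Bria, Hale, Ivor, Kent, Pell, Ashton} are all mutually reachable — one SCC of size 6.
{Mere, Norn} are all mutually reachable — one SCC of size 2.
That gives 2 strongly connected components.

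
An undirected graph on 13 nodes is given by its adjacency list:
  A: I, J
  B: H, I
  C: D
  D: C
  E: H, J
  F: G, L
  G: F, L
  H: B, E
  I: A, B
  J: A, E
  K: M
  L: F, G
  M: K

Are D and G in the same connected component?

No

The component containing D is {C, D}, and G is not in it.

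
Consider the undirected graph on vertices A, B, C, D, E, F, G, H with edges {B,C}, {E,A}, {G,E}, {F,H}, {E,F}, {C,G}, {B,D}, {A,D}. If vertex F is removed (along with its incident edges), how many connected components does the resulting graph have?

With F gone, the remaining components are: {H}; {A, B, C, D, E, G}.
That is 2 components.

2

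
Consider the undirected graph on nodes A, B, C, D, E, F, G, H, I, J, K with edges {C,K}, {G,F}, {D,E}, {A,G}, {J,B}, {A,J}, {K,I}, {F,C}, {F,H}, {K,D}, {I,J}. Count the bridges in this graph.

4

The edges on the cycle A-G-F-C-K-I-J-A are not bridges since each lies on that cycle.
But removing B-J disconnects B from J; removing H-F disconnects H from F; removing E-D disconnects E from D; removing K-D disconnects K from D — these are bridges.
That makes 4 bridges.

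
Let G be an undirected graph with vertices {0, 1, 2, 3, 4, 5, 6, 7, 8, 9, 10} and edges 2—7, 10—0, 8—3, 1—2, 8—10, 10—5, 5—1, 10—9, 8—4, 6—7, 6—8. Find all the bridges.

The edges on the cycle 6-8-10-5-1-2-7-6 are not bridges since each lies on that cycle.
But removing 10—9 disconnects 10 from 9; removing 3—8 disconnects 3 from 8; removing 8—4 disconnects 8 from 4; removing 10—0 disconnects 10 from 0 — these are bridges.

0-10, 10-9, 3-8, 4-8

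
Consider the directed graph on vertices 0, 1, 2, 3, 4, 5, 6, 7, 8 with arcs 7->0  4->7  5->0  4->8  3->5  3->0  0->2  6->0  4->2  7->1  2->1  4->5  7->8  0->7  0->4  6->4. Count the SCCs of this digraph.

6

{0, 4, 5, 7} are all mutually reachable — one SCC of size 4.
{8} is an SCC by itself.
{1} is an SCC by itself.
{3} is an SCC by itself.
{2} is an SCC by itself.
(and 1 more singleton SCC)
That gives 6 strongly connected components.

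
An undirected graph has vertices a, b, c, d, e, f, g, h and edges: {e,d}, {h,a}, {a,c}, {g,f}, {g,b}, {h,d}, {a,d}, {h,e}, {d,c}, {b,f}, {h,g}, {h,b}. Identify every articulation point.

h

Removing h increases the component count from 1 to 2, so h is a cut vertex.
By contrast removing g leaves 1 component; it is not a cut vertex. No other vertex is a cut vertex either.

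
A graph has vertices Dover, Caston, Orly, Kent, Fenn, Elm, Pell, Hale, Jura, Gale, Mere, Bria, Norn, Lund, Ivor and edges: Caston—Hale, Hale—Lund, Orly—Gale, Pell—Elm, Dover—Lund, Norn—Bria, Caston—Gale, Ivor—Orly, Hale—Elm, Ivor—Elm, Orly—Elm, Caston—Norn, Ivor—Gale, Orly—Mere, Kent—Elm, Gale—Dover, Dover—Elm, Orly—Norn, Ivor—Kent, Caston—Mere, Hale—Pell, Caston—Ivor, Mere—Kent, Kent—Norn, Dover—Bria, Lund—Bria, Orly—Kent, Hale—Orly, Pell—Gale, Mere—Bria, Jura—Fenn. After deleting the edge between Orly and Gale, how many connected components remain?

2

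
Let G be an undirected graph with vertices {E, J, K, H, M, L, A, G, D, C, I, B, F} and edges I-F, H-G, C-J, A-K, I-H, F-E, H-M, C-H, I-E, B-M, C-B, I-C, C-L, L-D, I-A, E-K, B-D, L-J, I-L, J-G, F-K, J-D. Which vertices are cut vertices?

I

Removing I increases the component count from 1 to 2, so I is a cut vertex.
By contrast removing G leaves 1 component; it is not a cut vertex. No other vertex is a cut vertex either.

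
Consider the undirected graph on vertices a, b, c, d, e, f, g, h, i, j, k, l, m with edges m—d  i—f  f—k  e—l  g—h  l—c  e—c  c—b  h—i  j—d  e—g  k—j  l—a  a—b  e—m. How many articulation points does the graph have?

1

Removing e increases the component count from 1 to 2, so e is a cut vertex.
By contrast removing l leaves 1 component; it is not a cut vertex. No other vertex is a cut vertex either.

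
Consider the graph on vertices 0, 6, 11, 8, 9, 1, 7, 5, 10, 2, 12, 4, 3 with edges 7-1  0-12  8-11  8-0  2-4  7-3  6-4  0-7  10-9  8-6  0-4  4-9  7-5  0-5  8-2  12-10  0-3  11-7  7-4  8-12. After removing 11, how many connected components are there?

1

With 11 gone, the remaining components are: {0, 1, 2, 3, 4, 5, 6, 7, 8, 9, 10, 12}.
That is 1 component.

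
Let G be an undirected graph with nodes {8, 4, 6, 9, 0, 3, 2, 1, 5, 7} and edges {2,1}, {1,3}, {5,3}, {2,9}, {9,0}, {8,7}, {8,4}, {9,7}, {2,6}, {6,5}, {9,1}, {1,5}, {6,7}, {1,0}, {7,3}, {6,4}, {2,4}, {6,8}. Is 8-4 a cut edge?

After removing 8-4, the path 8-6-4 still connects them, so the edge is not a bridge.

No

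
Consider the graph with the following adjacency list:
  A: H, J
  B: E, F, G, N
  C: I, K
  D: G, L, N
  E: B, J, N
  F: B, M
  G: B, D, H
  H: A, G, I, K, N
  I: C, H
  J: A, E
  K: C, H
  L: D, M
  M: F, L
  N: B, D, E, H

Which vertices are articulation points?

H

Removing H increases the component count from 1 to 2, so H is a cut vertex.
By contrast removing M leaves 1 component; it is not a cut vertex. No other vertex is a cut vertex either.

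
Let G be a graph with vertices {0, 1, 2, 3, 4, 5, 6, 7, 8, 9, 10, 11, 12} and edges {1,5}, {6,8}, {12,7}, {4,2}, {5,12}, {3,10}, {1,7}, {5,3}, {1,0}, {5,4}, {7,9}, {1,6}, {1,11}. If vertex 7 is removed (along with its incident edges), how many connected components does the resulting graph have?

With 7 gone, the remaining components are: {9}; {0, 1, 2, 3, 4, 5, 6, 8, 10, 11, 12}.
That is 2 components.

2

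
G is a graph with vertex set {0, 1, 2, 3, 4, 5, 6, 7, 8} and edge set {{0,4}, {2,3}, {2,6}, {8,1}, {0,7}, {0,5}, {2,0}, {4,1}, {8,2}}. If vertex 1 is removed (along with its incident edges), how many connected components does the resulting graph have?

1

With 1 gone, the remaining components are: {0, 2, 3, 4, 5, 6, 7, 8}.
That is 1 component.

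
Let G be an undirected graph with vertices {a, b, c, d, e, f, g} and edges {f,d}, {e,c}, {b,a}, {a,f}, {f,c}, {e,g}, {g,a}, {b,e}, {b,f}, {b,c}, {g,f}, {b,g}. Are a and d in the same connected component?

From a we can reach a, b, c, d, e, f, g, which includes d.

Yes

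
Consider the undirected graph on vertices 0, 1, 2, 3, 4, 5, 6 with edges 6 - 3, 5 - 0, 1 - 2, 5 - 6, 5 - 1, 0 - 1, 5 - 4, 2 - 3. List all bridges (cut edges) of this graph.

4-5

The edges on the cycle 5-0-1-2-3-6-5 are not bridges since each lies on that cycle.
But removing 5 - 4 disconnects 5 from 4 — this is a bridge.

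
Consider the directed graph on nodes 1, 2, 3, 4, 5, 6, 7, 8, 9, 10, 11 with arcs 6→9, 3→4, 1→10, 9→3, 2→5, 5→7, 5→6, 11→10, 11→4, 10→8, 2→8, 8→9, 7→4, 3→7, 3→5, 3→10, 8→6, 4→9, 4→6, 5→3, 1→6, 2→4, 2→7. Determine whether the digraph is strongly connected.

No

There is no directed path from 11 to 1, so the graph is not strongly connected.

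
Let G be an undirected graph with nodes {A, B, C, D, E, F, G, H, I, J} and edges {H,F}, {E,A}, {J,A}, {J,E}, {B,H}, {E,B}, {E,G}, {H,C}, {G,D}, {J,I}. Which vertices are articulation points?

Removing B increases the component count from 1 to 2, so B is a cut vertex.
Removing E increases the component count from 1 to 3, so E is a cut vertex.
Removing G increases the component count from 1 to 2, so G is a cut vertex.
Likewise H, J are cut vertices.
By contrast removing D leaves 1 component; it is not a cut vertex. No other vertex is a cut vertex either.

B, E, G, H, J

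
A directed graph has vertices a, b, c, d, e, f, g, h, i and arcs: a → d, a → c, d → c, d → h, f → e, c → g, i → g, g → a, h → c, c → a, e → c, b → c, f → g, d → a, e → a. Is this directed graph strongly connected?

No

There is no directed path from f to i, so the graph is not strongly connected.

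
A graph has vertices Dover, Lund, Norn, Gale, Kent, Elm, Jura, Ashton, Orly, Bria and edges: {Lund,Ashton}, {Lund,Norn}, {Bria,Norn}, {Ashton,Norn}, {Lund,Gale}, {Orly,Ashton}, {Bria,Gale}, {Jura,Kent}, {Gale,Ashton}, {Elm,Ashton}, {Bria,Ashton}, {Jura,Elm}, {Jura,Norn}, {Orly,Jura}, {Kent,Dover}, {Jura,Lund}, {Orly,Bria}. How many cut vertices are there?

Removing Jura increases the component count from 1 to 2, so Jura is a cut vertex.
Removing Kent increases the component count from 1 to 2, so Kent is a cut vertex.
By contrast removing Lund leaves 1 component; it is not a cut vertex. No other vertex is a cut vertex either.

2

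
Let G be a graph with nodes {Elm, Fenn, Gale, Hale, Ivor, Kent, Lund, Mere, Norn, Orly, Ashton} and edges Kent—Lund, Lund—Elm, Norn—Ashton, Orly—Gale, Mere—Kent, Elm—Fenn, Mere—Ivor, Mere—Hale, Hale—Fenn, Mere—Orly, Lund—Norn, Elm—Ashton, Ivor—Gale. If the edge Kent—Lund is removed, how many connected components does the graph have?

1

Kent and Lund are still connected via Kent-Mere-Hale-Fenn-Elm-Lund, so the component count stays at 1.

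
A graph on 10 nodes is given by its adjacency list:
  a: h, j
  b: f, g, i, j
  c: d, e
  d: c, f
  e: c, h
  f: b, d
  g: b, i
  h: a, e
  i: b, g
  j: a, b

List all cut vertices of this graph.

b

Removing b increases the component count from 1 to 2, so b is a cut vertex.
By contrast removing e leaves 1 component; it is not a cut vertex. No other vertex is a cut vertex either.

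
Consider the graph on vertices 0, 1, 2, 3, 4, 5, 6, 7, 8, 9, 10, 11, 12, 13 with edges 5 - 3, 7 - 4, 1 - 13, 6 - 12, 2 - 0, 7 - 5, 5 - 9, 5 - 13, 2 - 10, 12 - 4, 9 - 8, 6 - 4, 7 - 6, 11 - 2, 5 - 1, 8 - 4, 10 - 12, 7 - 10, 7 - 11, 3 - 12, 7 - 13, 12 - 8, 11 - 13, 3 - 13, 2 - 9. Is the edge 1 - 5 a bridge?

No

After removing 1 - 5, the path 1-13-5 still connects them, so the edge is not a bridge.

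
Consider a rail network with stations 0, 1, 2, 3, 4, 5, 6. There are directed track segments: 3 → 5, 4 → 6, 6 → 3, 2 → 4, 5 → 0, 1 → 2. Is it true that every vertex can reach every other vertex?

There is no directed path from 2 to 1, so the graph is not strongly connected.

No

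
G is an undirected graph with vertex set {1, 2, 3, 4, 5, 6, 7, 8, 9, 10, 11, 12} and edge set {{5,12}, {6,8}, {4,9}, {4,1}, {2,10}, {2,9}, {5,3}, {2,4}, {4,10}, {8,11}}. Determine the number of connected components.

4

7 is isolated — a component by itself.
Starting from 6 we can reach 6, 8, 11. That is one component of size 3.
Starting from 3 we can reach 3, 5, 12. That is one component of size 3.
Starting from 1 we can reach 1, 2, 4, 9, 10. That is one component of size 5.
Total: 4 components.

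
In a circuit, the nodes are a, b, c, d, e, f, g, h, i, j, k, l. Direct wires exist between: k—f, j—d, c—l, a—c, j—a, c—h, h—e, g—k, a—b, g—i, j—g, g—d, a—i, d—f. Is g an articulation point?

Deleting g leaves 1 component (was 1) (its neighbors d, i, j, k remain connected to each other), so g is not a cut vertex.

No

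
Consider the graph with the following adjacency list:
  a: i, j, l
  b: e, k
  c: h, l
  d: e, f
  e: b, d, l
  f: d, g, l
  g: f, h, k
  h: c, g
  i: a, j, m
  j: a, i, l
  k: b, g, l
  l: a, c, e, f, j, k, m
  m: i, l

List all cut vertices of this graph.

l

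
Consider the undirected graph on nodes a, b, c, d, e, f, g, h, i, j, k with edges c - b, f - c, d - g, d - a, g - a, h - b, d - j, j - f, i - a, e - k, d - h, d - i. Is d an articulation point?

Yes

Deleting d raises the number of components from 2 to 3, so d is a cut vertex.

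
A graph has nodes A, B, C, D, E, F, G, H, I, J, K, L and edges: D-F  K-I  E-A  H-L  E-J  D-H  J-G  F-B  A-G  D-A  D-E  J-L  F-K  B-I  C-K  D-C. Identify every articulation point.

D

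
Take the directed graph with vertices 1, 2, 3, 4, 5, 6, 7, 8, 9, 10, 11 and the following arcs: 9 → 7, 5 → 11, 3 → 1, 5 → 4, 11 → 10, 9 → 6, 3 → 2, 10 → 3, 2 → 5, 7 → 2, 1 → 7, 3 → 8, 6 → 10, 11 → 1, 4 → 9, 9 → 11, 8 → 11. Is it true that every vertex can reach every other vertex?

From 9 we can reach every vertex (1, 2, 3, 4, 5, 6, 7, 8, 9, 10, 11), and every vertex can reach 9 (1, 2, 3, 4, 5, 6, 7, 8, 9, 10, 11). So the whole graph is one strongly connected component.

Yes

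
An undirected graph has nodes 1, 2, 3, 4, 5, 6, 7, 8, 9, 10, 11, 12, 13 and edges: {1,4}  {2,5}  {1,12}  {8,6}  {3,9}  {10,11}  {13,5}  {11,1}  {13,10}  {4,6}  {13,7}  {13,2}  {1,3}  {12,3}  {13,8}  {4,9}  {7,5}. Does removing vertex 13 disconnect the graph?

Deleting 13 raises the number of components from 1 to 2, so 13 is a cut vertex.

Yes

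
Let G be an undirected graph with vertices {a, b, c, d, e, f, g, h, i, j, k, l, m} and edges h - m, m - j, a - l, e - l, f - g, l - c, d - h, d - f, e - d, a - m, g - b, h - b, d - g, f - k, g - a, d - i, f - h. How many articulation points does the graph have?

4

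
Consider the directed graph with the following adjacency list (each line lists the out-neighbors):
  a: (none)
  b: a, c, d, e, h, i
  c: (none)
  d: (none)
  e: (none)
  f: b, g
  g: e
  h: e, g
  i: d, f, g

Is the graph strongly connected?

No

There is no directed path from e to f, so the graph is not strongly connected.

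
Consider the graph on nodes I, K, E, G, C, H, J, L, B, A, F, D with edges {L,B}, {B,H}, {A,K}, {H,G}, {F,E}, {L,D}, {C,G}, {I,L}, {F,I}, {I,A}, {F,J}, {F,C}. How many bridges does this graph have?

The edges on the cycle F-I-L-B-H-G-C-F are not bridges since each lies on that cycle.
But removing F-E disconnects F from E; removing A-I disconnects A from I; removing A-K disconnects A from K; removing J-F disconnects J from F — these are bridges.
In total 5 edges are bridges.

5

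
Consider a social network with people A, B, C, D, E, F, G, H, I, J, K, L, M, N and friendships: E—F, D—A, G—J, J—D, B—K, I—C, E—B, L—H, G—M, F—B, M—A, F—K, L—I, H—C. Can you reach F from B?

From B we can reach B, E, F, K, which includes F.

Yes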